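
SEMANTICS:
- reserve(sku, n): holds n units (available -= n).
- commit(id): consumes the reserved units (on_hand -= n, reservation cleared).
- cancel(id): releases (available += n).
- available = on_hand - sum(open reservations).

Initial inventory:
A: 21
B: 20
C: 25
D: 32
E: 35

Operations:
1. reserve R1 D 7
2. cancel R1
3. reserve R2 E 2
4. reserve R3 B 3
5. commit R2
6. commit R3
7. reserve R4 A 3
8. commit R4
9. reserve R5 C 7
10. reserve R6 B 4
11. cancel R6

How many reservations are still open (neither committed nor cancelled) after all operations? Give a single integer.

Step 1: reserve R1 D 7 -> on_hand[A=21 B=20 C=25 D=32 E=35] avail[A=21 B=20 C=25 D=25 E=35] open={R1}
Step 2: cancel R1 -> on_hand[A=21 B=20 C=25 D=32 E=35] avail[A=21 B=20 C=25 D=32 E=35] open={}
Step 3: reserve R2 E 2 -> on_hand[A=21 B=20 C=25 D=32 E=35] avail[A=21 B=20 C=25 D=32 E=33] open={R2}
Step 4: reserve R3 B 3 -> on_hand[A=21 B=20 C=25 D=32 E=35] avail[A=21 B=17 C=25 D=32 E=33] open={R2,R3}
Step 5: commit R2 -> on_hand[A=21 B=20 C=25 D=32 E=33] avail[A=21 B=17 C=25 D=32 E=33] open={R3}
Step 6: commit R3 -> on_hand[A=21 B=17 C=25 D=32 E=33] avail[A=21 B=17 C=25 D=32 E=33] open={}
Step 7: reserve R4 A 3 -> on_hand[A=21 B=17 C=25 D=32 E=33] avail[A=18 B=17 C=25 D=32 E=33] open={R4}
Step 8: commit R4 -> on_hand[A=18 B=17 C=25 D=32 E=33] avail[A=18 B=17 C=25 D=32 E=33] open={}
Step 9: reserve R5 C 7 -> on_hand[A=18 B=17 C=25 D=32 E=33] avail[A=18 B=17 C=18 D=32 E=33] open={R5}
Step 10: reserve R6 B 4 -> on_hand[A=18 B=17 C=25 D=32 E=33] avail[A=18 B=13 C=18 D=32 E=33] open={R5,R6}
Step 11: cancel R6 -> on_hand[A=18 B=17 C=25 D=32 E=33] avail[A=18 B=17 C=18 D=32 E=33] open={R5}
Open reservations: ['R5'] -> 1

Answer: 1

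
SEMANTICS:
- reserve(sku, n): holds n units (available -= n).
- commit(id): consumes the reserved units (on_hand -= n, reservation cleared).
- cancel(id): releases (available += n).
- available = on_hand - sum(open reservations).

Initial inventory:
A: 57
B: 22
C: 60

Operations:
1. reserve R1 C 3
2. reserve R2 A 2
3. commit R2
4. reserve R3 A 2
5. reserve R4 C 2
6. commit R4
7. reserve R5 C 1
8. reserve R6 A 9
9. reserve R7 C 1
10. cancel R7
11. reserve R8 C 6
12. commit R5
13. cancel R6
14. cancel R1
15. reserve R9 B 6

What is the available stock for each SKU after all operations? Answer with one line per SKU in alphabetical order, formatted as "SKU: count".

Step 1: reserve R1 C 3 -> on_hand[A=57 B=22 C=60] avail[A=57 B=22 C=57] open={R1}
Step 2: reserve R2 A 2 -> on_hand[A=57 B=22 C=60] avail[A=55 B=22 C=57] open={R1,R2}
Step 3: commit R2 -> on_hand[A=55 B=22 C=60] avail[A=55 B=22 C=57] open={R1}
Step 4: reserve R3 A 2 -> on_hand[A=55 B=22 C=60] avail[A=53 B=22 C=57] open={R1,R3}
Step 5: reserve R4 C 2 -> on_hand[A=55 B=22 C=60] avail[A=53 B=22 C=55] open={R1,R3,R4}
Step 6: commit R4 -> on_hand[A=55 B=22 C=58] avail[A=53 B=22 C=55] open={R1,R3}
Step 7: reserve R5 C 1 -> on_hand[A=55 B=22 C=58] avail[A=53 B=22 C=54] open={R1,R3,R5}
Step 8: reserve R6 A 9 -> on_hand[A=55 B=22 C=58] avail[A=44 B=22 C=54] open={R1,R3,R5,R6}
Step 9: reserve R7 C 1 -> on_hand[A=55 B=22 C=58] avail[A=44 B=22 C=53] open={R1,R3,R5,R6,R7}
Step 10: cancel R7 -> on_hand[A=55 B=22 C=58] avail[A=44 B=22 C=54] open={R1,R3,R5,R6}
Step 11: reserve R8 C 6 -> on_hand[A=55 B=22 C=58] avail[A=44 B=22 C=48] open={R1,R3,R5,R6,R8}
Step 12: commit R5 -> on_hand[A=55 B=22 C=57] avail[A=44 B=22 C=48] open={R1,R3,R6,R8}
Step 13: cancel R6 -> on_hand[A=55 B=22 C=57] avail[A=53 B=22 C=48] open={R1,R3,R8}
Step 14: cancel R1 -> on_hand[A=55 B=22 C=57] avail[A=53 B=22 C=51] open={R3,R8}
Step 15: reserve R9 B 6 -> on_hand[A=55 B=22 C=57] avail[A=53 B=16 C=51] open={R3,R8,R9}

Answer: A: 53
B: 16
C: 51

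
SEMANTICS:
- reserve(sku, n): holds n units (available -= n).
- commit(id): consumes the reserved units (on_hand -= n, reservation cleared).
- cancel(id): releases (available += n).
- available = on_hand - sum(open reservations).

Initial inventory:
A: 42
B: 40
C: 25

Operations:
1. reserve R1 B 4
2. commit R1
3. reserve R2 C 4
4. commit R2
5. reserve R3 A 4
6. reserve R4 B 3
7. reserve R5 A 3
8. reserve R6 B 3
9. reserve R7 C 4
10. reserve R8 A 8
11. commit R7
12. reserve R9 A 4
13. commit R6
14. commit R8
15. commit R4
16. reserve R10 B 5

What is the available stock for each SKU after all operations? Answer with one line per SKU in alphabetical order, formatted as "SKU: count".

Answer: A: 23
B: 25
C: 17

Derivation:
Step 1: reserve R1 B 4 -> on_hand[A=42 B=40 C=25] avail[A=42 B=36 C=25] open={R1}
Step 2: commit R1 -> on_hand[A=42 B=36 C=25] avail[A=42 B=36 C=25] open={}
Step 3: reserve R2 C 4 -> on_hand[A=42 B=36 C=25] avail[A=42 B=36 C=21] open={R2}
Step 4: commit R2 -> on_hand[A=42 B=36 C=21] avail[A=42 B=36 C=21] open={}
Step 5: reserve R3 A 4 -> on_hand[A=42 B=36 C=21] avail[A=38 B=36 C=21] open={R3}
Step 6: reserve R4 B 3 -> on_hand[A=42 B=36 C=21] avail[A=38 B=33 C=21] open={R3,R4}
Step 7: reserve R5 A 3 -> on_hand[A=42 B=36 C=21] avail[A=35 B=33 C=21] open={R3,R4,R5}
Step 8: reserve R6 B 3 -> on_hand[A=42 B=36 C=21] avail[A=35 B=30 C=21] open={R3,R4,R5,R6}
Step 9: reserve R7 C 4 -> on_hand[A=42 B=36 C=21] avail[A=35 B=30 C=17] open={R3,R4,R5,R6,R7}
Step 10: reserve R8 A 8 -> on_hand[A=42 B=36 C=21] avail[A=27 B=30 C=17] open={R3,R4,R5,R6,R7,R8}
Step 11: commit R7 -> on_hand[A=42 B=36 C=17] avail[A=27 B=30 C=17] open={R3,R4,R5,R6,R8}
Step 12: reserve R9 A 4 -> on_hand[A=42 B=36 C=17] avail[A=23 B=30 C=17] open={R3,R4,R5,R6,R8,R9}
Step 13: commit R6 -> on_hand[A=42 B=33 C=17] avail[A=23 B=30 C=17] open={R3,R4,R5,R8,R9}
Step 14: commit R8 -> on_hand[A=34 B=33 C=17] avail[A=23 B=30 C=17] open={R3,R4,R5,R9}
Step 15: commit R4 -> on_hand[A=34 B=30 C=17] avail[A=23 B=30 C=17] open={R3,R5,R9}
Step 16: reserve R10 B 5 -> on_hand[A=34 B=30 C=17] avail[A=23 B=25 C=17] open={R10,R3,R5,R9}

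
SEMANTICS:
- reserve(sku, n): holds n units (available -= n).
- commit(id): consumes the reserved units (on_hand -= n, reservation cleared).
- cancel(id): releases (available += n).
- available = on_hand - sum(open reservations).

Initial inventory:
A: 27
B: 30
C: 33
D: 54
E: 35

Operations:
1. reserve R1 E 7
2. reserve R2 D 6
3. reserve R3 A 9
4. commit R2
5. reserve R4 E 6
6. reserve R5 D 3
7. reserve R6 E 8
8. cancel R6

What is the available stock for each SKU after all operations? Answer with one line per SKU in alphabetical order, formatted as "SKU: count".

Answer: A: 18
B: 30
C: 33
D: 45
E: 22

Derivation:
Step 1: reserve R1 E 7 -> on_hand[A=27 B=30 C=33 D=54 E=35] avail[A=27 B=30 C=33 D=54 E=28] open={R1}
Step 2: reserve R2 D 6 -> on_hand[A=27 B=30 C=33 D=54 E=35] avail[A=27 B=30 C=33 D=48 E=28] open={R1,R2}
Step 3: reserve R3 A 9 -> on_hand[A=27 B=30 C=33 D=54 E=35] avail[A=18 B=30 C=33 D=48 E=28] open={R1,R2,R3}
Step 4: commit R2 -> on_hand[A=27 B=30 C=33 D=48 E=35] avail[A=18 B=30 C=33 D=48 E=28] open={R1,R3}
Step 5: reserve R4 E 6 -> on_hand[A=27 B=30 C=33 D=48 E=35] avail[A=18 B=30 C=33 D=48 E=22] open={R1,R3,R4}
Step 6: reserve R5 D 3 -> on_hand[A=27 B=30 C=33 D=48 E=35] avail[A=18 B=30 C=33 D=45 E=22] open={R1,R3,R4,R5}
Step 7: reserve R6 E 8 -> on_hand[A=27 B=30 C=33 D=48 E=35] avail[A=18 B=30 C=33 D=45 E=14] open={R1,R3,R4,R5,R6}
Step 8: cancel R6 -> on_hand[A=27 B=30 C=33 D=48 E=35] avail[A=18 B=30 C=33 D=45 E=22] open={R1,R3,R4,R5}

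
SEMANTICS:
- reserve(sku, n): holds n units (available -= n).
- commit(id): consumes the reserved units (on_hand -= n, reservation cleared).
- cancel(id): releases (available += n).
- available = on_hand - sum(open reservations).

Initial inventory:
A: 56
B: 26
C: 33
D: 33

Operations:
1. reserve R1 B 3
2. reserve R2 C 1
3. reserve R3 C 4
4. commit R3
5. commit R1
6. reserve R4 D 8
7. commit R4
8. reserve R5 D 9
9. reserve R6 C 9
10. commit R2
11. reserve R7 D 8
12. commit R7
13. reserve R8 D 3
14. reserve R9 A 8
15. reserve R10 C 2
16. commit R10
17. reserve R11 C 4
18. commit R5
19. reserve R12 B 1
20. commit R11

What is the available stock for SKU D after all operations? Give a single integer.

Answer: 5

Derivation:
Step 1: reserve R1 B 3 -> on_hand[A=56 B=26 C=33 D=33] avail[A=56 B=23 C=33 D=33] open={R1}
Step 2: reserve R2 C 1 -> on_hand[A=56 B=26 C=33 D=33] avail[A=56 B=23 C=32 D=33] open={R1,R2}
Step 3: reserve R3 C 4 -> on_hand[A=56 B=26 C=33 D=33] avail[A=56 B=23 C=28 D=33] open={R1,R2,R3}
Step 4: commit R3 -> on_hand[A=56 B=26 C=29 D=33] avail[A=56 B=23 C=28 D=33] open={R1,R2}
Step 5: commit R1 -> on_hand[A=56 B=23 C=29 D=33] avail[A=56 B=23 C=28 D=33] open={R2}
Step 6: reserve R4 D 8 -> on_hand[A=56 B=23 C=29 D=33] avail[A=56 B=23 C=28 D=25] open={R2,R4}
Step 7: commit R4 -> on_hand[A=56 B=23 C=29 D=25] avail[A=56 B=23 C=28 D=25] open={R2}
Step 8: reserve R5 D 9 -> on_hand[A=56 B=23 C=29 D=25] avail[A=56 B=23 C=28 D=16] open={R2,R5}
Step 9: reserve R6 C 9 -> on_hand[A=56 B=23 C=29 D=25] avail[A=56 B=23 C=19 D=16] open={R2,R5,R6}
Step 10: commit R2 -> on_hand[A=56 B=23 C=28 D=25] avail[A=56 B=23 C=19 D=16] open={R5,R6}
Step 11: reserve R7 D 8 -> on_hand[A=56 B=23 C=28 D=25] avail[A=56 B=23 C=19 D=8] open={R5,R6,R7}
Step 12: commit R7 -> on_hand[A=56 B=23 C=28 D=17] avail[A=56 B=23 C=19 D=8] open={R5,R6}
Step 13: reserve R8 D 3 -> on_hand[A=56 B=23 C=28 D=17] avail[A=56 B=23 C=19 D=5] open={R5,R6,R8}
Step 14: reserve R9 A 8 -> on_hand[A=56 B=23 C=28 D=17] avail[A=48 B=23 C=19 D=5] open={R5,R6,R8,R9}
Step 15: reserve R10 C 2 -> on_hand[A=56 B=23 C=28 D=17] avail[A=48 B=23 C=17 D=5] open={R10,R5,R6,R8,R9}
Step 16: commit R10 -> on_hand[A=56 B=23 C=26 D=17] avail[A=48 B=23 C=17 D=5] open={R5,R6,R8,R9}
Step 17: reserve R11 C 4 -> on_hand[A=56 B=23 C=26 D=17] avail[A=48 B=23 C=13 D=5] open={R11,R5,R6,R8,R9}
Step 18: commit R5 -> on_hand[A=56 B=23 C=26 D=8] avail[A=48 B=23 C=13 D=5] open={R11,R6,R8,R9}
Step 19: reserve R12 B 1 -> on_hand[A=56 B=23 C=26 D=8] avail[A=48 B=22 C=13 D=5] open={R11,R12,R6,R8,R9}
Step 20: commit R11 -> on_hand[A=56 B=23 C=22 D=8] avail[A=48 B=22 C=13 D=5] open={R12,R6,R8,R9}
Final available[D] = 5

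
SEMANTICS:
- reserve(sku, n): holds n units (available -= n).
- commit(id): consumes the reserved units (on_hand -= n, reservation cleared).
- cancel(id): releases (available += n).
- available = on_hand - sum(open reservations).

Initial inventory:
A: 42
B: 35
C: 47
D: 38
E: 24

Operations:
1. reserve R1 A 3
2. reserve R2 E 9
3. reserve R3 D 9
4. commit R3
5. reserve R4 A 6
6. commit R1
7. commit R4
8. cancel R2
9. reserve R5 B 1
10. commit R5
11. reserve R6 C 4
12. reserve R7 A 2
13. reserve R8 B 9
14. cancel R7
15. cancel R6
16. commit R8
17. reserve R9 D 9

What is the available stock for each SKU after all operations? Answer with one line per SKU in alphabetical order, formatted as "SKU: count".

Step 1: reserve R1 A 3 -> on_hand[A=42 B=35 C=47 D=38 E=24] avail[A=39 B=35 C=47 D=38 E=24] open={R1}
Step 2: reserve R2 E 9 -> on_hand[A=42 B=35 C=47 D=38 E=24] avail[A=39 B=35 C=47 D=38 E=15] open={R1,R2}
Step 3: reserve R3 D 9 -> on_hand[A=42 B=35 C=47 D=38 E=24] avail[A=39 B=35 C=47 D=29 E=15] open={R1,R2,R3}
Step 4: commit R3 -> on_hand[A=42 B=35 C=47 D=29 E=24] avail[A=39 B=35 C=47 D=29 E=15] open={R1,R2}
Step 5: reserve R4 A 6 -> on_hand[A=42 B=35 C=47 D=29 E=24] avail[A=33 B=35 C=47 D=29 E=15] open={R1,R2,R4}
Step 6: commit R1 -> on_hand[A=39 B=35 C=47 D=29 E=24] avail[A=33 B=35 C=47 D=29 E=15] open={R2,R4}
Step 7: commit R4 -> on_hand[A=33 B=35 C=47 D=29 E=24] avail[A=33 B=35 C=47 D=29 E=15] open={R2}
Step 8: cancel R2 -> on_hand[A=33 B=35 C=47 D=29 E=24] avail[A=33 B=35 C=47 D=29 E=24] open={}
Step 9: reserve R5 B 1 -> on_hand[A=33 B=35 C=47 D=29 E=24] avail[A=33 B=34 C=47 D=29 E=24] open={R5}
Step 10: commit R5 -> on_hand[A=33 B=34 C=47 D=29 E=24] avail[A=33 B=34 C=47 D=29 E=24] open={}
Step 11: reserve R6 C 4 -> on_hand[A=33 B=34 C=47 D=29 E=24] avail[A=33 B=34 C=43 D=29 E=24] open={R6}
Step 12: reserve R7 A 2 -> on_hand[A=33 B=34 C=47 D=29 E=24] avail[A=31 B=34 C=43 D=29 E=24] open={R6,R7}
Step 13: reserve R8 B 9 -> on_hand[A=33 B=34 C=47 D=29 E=24] avail[A=31 B=25 C=43 D=29 E=24] open={R6,R7,R8}
Step 14: cancel R7 -> on_hand[A=33 B=34 C=47 D=29 E=24] avail[A=33 B=25 C=43 D=29 E=24] open={R6,R8}
Step 15: cancel R6 -> on_hand[A=33 B=34 C=47 D=29 E=24] avail[A=33 B=25 C=47 D=29 E=24] open={R8}
Step 16: commit R8 -> on_hand[A=33 B=25 C=47 D=29 E=24] avail[A=33 B=25 C=47 D=29 E=24] open={}
Step 17: reserve R9 D 9 -> on_hand[A=33 B=25 C=47 D=29 E=24] avail[A=33 B=25 C=47 D=20 E=24] open={R9}

Answer: A: 33
B: 25
C: 47
D: 20
E: 24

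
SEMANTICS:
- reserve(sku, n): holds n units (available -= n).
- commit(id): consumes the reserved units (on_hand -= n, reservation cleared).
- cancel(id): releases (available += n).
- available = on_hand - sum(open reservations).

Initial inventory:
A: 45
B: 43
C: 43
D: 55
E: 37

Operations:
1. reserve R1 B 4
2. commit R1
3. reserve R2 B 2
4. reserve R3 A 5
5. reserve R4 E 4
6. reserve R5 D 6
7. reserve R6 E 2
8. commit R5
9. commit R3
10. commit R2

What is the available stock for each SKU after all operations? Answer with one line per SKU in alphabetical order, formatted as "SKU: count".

Step 1: reserve R1 B 4 -> on_hand[A=45 B=43 C=43 D=55 E=37] avail[A=45 B=39 C=43 D=55 E=37] open={R1}
Step 2: commit R1 -> on_hand[A=45 B=39 C=43 D=55 E=37] avail[A=45 B=39 C=43 D=55 E=37] open={}
Step 3: reserve R2 B 2 -> on_hand[A=45 B=39 C=43 D=55 E=37] avail[A=45 B=37 C=43 D=55 E=37] open={R2}
Step 4: reserve R3 A 5 -> on_hand[A=45 B=39 C=43 D=55 E=37] avail[A=40 B=37 C=43 D=55 E=37] open={R2,R3}
Step 5: reserve R4 E 4 -> on_hand[A=45 B=39 C=43 D=55 E=37] avail[A=40 B=37 C=43 D=55 E=33] open={R2,R3,R4}
Step 6: reserve R5 D 6 -> on_hand[A=45 B=39 C=43 D=55 E=37] avail[A=40 B=37 C=43 D=49 E=33] open={R2,R3,R4,R5}
Step 7: reserve R6 E 2 -> on_hand[A=45 B=39 C=43 D=55 E=37] avail[A=40 B=37 C=43 D=49 E=31] open={R2,R3,R4,R5,R6}
Step 8: commit R5 -> on_hand[A=45 B=39 C=43 D=49 E=37] avail[A=40 B=37 C=43 D=49 E=31] open={R2,R3,R4,R6}
Step 9: commit R3 -> on_hand[A=40 B=39 C=43 D=49 E=37] avail[A=40 B=37 C=43 D=49 E=31] open={R2,R4,R6}
Step 10: commit R2 -> on_hand[A=40 B=37 C=43 D=49 E=37] avail[A=40 B=37 C=43 D=49 E=31] open={R4,R6}

Answer: A: 40
B: 37
C: 43
D: 49
E: 31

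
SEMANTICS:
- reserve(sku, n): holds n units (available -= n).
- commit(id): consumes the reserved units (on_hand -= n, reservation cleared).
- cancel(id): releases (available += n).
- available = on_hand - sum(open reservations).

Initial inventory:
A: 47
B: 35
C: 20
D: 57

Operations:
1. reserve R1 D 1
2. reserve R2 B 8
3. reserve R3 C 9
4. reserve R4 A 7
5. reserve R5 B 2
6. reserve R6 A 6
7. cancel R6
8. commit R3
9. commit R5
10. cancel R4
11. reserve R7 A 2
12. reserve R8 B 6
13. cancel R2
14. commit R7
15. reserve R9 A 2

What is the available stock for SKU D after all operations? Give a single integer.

Step 1: reserve R1 D 1 -> on_hand[A=47 B=35 C=20 D=57] avail[A=47 B=35 C=20 D=56] open={R1}
Step 2: reserve R2 B 8 -> on_hand[A=47 B=35 C=20 D=57] avail[A=47 B=27 C=20 D=56] open={R1,R2}
Step 3: reserve R3 C 9 -> on_hand[A=47 B=35 C=20 D=57] avail[A=47 B=27 C=11 D=56] open={R1,R2,R3}
Step 4: reserve R4 A 7 -> on_hand[A=47 B=35 C=20 D=57] avail[A=40 B=27 C=11 D=56] open={R1,R2,R3,R4}
Step 5: reserve R5 B 2 -> on_hand[A=47 B=35 C=20 D=57] avail[A=40 B=25 C=11 D=56] open={R1,R2,R3,R4,R5}
Step 6: reserve R6 A 6 -> on_hand[A=47 B=35 C=20 D=57] avail[A=34 B=25 C=11 D=56] open={R1,R2,R3,R4,R5,R6}
Step 7: cancel R6 -> on_hand[A=47 B=35 C=20 D=57] avail[A=40 B=25 C=11 D=56] open={R1,R2,R3,R4,R5}
Step 8: commit R3 -> on_hand[A=47 B=35 C=11 D=57] avail[A=40 B=25 C=11 D=56] open={R1,R2,R4,R5}
Step 9: commit R5 -> on_hand[A=47 B=33 C=11 D=57] avail[A=40 B=25 C=11 D=56] open={R1,R2,R4}
Step 10: cancel R4 -> on_hand[A=47 B=33 C=11 D=57] avail[A=47 B=25 C=11 D=56] open={R1,R2}
Step 11: reserve R7 A 2 -> on_hand[A=47 B=33 C=11 D=57] avail[A=45 B=25 C=11 D=56] open={R1,R2,R7}
Step 12: reserve R8 B 6 -> on_hand[A=47 B=33 C=11 D=57] avail[A=45 B=19 C=11 D=56] open={R1,R2,R7,R8}
Step 13: cancel R2 -> on_hand[A=47 B=33 C=11 D=57] avail[A=45 B=27 C=11 D=56] open={R1,R7,R8}
Step 14: commit R7 -> on_hand[A=45 B=33 C=11 D=57] avail[A=45 B=27 C=11 D=56] open={R1,R8}
Step 15: reserve R9 A 2 -> on_hand[A=45 B=33 C=11 D=57] avail[A=43 B=27 C=11 D=56] open={R1,R8,R9}
Final available[D] = 56

Answer: 56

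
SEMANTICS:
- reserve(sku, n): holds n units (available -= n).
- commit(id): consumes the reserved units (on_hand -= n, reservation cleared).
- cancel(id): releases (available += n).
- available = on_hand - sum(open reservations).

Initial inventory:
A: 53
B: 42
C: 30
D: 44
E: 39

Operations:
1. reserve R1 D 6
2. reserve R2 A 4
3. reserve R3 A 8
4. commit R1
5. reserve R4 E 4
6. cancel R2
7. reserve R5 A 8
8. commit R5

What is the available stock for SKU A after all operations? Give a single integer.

Answer: 37

Derivation:
Step 1: reserve R1 D 6 -> on_hand[A=53 B=42 C=30 D=44 E=39] avail[A=53 B=42 C=30 D=38 E=39] open={R1}
Step 2: reserve R2 A 4 -> on_hand[A=53 B=42 C=30 D=44 E=39] avail[A=49 B=42 C=30 D=38 E=39] open={R1,R2}
Step 3: reserve R3 A 8 -> on_hand[A=53 B=42 C=30 D=44 E=39] avail[A=41 B=42 C=30 D=38 E=39] open={R1,R2,R3}
Step 4: commit R1 -> on_hand[A=53 B=42 C=30 D=38 E=39] avail[A=41 B=42 C=30 D=38 E=39] open={R2,R3}
Step 5: reserve R4 E 4 -> on_hand[A=53 B=42 C=30 D=38 E=39] avail[A=41 B=42 C=30 D=38 E=35] open={R2,R3,R4}
Step 6: cancel R2 -> on_hand[A=53 B=42 C=30 D=38 E=39] avail[A=45 B=42 C=30 D=38 E=35] open={R3,R4}
Step 7: reserve R5 A 8 -> on_hand[A=53 B=42 C=30 D=38 E=39] avail[A=37 B=42 C=30 D=38 E=35] open={R3,R4,R5}
Step 8: commit R5 -> on_hand[A=45 B=42 C=30 D=38 E=39] avail[A=37 B=42 C=30 D=38 E=35] open={R3,R4}
Final available[A] = 37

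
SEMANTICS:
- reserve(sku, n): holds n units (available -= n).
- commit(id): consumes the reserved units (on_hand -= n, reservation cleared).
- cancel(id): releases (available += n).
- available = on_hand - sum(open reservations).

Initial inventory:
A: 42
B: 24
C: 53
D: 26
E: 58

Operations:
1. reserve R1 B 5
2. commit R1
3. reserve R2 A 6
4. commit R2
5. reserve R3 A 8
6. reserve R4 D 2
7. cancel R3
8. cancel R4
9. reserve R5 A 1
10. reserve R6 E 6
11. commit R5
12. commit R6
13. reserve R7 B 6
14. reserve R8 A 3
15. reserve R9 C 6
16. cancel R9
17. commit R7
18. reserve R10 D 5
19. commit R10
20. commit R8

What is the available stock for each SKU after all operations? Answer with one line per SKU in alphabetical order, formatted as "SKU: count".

Answer: A: 32
B: 13
C: 53
D: 21
E: 52

Derivation:
Step 1: reserve R1 B 5 -> on_hand[A=42 B=24 C=53 D=26 E=58] avail[A=42 B=19 C=53 D=26 E=58] open={R1}
Step 2: commit R1 -> on_hand[A=42 B=19 C=53 D=26 E=58] avail[A=42 B=19 C=53 D=26 E=58] open={}
Step 3: reserve R2 A 6 -> on_hand[A=42 B=19 C=53 D=26 E=58] avail[A=36 B=19 C=53 D=26 E=58] open={R2}
Step 4: commit R2 -> on_hand[A=36 B=19 C=53 D=26 E=58] avail[A=36 B=19 C=53 D=26 E=58] open={}
Step 5: reserve R3 A 8 -> on_hand[A=36 B=19 C=53 D=26 E=58] avail[A=28 B=19 C=53 D=26 E=58] open={R3}
Step 6: reserve R4 D 2 -> on_hand[A=36 B=19 C=53 D=26 E=58] avail[A=28 B=19 C=53 D=24 E=58] open={R3,R4}
Step 7: cancel R3 -> on_hand[A=36 B=19 C=53 D=26 E=58] avail[A=36 B=19 C=53 D=24 E=58] open={R4}
Step 8: cancel R4 -> on_hand[A=36 B=19 C=53 D=26 E=58] avail[A=36 B=19 C=53 D=26 E=58] open={}
Step 9: reserve R5 A 1 -> on_hand[A=36 B=19 C=53 D=26 E=58] avail[A=35 B=19 C=53 D=26 E=58] open={R5}
Step 10: reserve R6 E 6 -> on_hand[A=36 B=19 C=53 D=26 E=58] avail[A=35 B=19 C=53 D=26 E=52] open={R5,R6}
Step 11: commit R5 -> on_hand[A=35 B=19 C=53 D=26 E=58] avail[A=35 B=19 C=53 D=26 E=52] open={R6}
Step 12: commit R6 -> on_hand[A=35 B=19 C=53 D=26 E=52] avail[A=35 B=19 C=53 D=26 E=52] open={}
Step 13: reserve R7 B 6 -> on_hand[A=35 B=19 C=53 D=26 E=52] avail[A=35 B=13 C=53 D=26 E=52] open={R7}
Step 14: reserve R8 A 3 -> on_hand[A=35 B=19 C=53 D=26 E=52] avail[A=32 B=13 C=53 D=26 E=52] open={R7,R8}
Step 15: reserve R9 C 6 -> on_hand[A=35 B=19 C=53 D=26 E=52] avail[A=32 B=13 C=47 D=26 E=52] open={R7,R8,R9}
Step 16: cancel R9 -> on_hand[A=35 B=19 C=53 D=26 E=52] avail[A=32 B=13 C=53 D=26 E=52] open={R7,R8}
Step 17: commit R7 -> on_hand[A=35 B=13 C=53 D=26 E=52] avail[A=32 B=13 C=53 D=26 E=52] open={R8}
Step 18: reserve R10 D 5 -> on_hand[A=35 B=13 C=53 D=26 E=52] avail[A=32 B=13 C=53 D=21 E=52] open={R10,R8}
Step 19: commit R10 -> on_hand[A=35 B=13 C=53 D=21 E=52] avail[A=32 B=13 C=53 D=21 E=52] open={R8}
Step 20: commit R8 -> on_hand[A=32 B=13 C=53 D=21 E=52] avail[A=32 B=13 C=53 D=21 E=52] open={}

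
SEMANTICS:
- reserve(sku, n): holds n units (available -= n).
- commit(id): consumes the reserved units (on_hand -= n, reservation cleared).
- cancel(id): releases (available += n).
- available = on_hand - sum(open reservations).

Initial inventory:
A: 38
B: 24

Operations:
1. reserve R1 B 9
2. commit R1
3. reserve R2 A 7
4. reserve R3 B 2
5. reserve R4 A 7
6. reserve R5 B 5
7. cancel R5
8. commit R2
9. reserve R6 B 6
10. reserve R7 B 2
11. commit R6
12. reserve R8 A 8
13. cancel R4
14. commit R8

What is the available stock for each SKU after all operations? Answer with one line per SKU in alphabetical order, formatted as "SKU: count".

Step 1: reserve R1 B 9 -> on_hand[A=38 B=24] avail[A=38 B=15] open={R1}
Step 2: commit R1 -> on_hand[A=38 B=15] avail[A=38 B=15] open={}
Step 3: reserve R2 A 7 -> on_hand[A=38 B=15] avail[A=31 B=15] open={R2}
Step 4: reserve R3 B 2 -> on_hand[A=38 B=15] avail[A=31 B=13] open={R2,R3}
Step 5: reserve R4 A 7 -> on_hand[A=38 B=15] avail[A=24 B=13] open={R2,R3,R4}
Step 6: reserve R5 B 5 -> on_hand[A=38 B=15] avail[A=24 B=8] open={R2,R3,R4,R5}
Step 7: cancel R5 -> on_hand[A=38 B=15] avail[A=24 B=13] open={R2,R3,R4}
Step 8: commit R2 -> on_hand[A=31 B=15] avail[A=24 B=13] open={R3,R4}
Step 9: reserve R6 B 6 -> on_hand[A=31 B=15] avail[A=24 B=7] open={R3,R4,R6}
Step 10: reserve R7 B 2 -> on_hand[A=31 B=15] avail[A=24 B=5] open={R3,R4,R6,R7}
Step 11: commit R6 -> on_hand[A=31 B=9] avail[A=24 B=5] open={R3,R4,R7}
Step 12: reserve R8 A 8 -> on_hand[A=31 B=9] avail[A=16 B=5] open={R3,R4,R7,R8}
Step 13: cancel R4 -> on_hand[A=31 B=9] avail[A=23 B=5] open={R3,R7,R8}
Step 14: commit R8 -> on_hand[A=23 B=9] avail[A=23 B=5] open={R3,R7}

Answer: A: 23
B: 5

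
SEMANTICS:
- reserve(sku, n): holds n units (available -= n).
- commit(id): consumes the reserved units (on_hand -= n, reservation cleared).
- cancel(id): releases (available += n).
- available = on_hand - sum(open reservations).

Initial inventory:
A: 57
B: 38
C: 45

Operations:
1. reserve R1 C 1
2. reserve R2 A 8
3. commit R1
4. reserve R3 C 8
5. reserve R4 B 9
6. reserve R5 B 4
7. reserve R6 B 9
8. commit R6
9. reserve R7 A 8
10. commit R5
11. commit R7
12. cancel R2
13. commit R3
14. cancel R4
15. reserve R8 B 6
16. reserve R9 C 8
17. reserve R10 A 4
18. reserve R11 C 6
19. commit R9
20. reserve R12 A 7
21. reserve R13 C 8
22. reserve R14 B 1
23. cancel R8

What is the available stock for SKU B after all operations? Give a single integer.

Step 1: reserve R1 C 1 -> on_hand[A=57 B=38 C=45] avail[A=57 B=38 C=44] open={R1}
Step 2: reserve R2 A 8 -> on_hand[A=57 B=38 C=45] avail[A=49 B=38 C=44] open={R1,R2}
Step 3: commit R1 -> on_hand[A=57 B=38 C=44] avail[A=49 B=38 C=44] open={R2}
Step 4: reserve R3 C 8 -> on_hand[A=57 B=38 C=44] avail[A=49 B=38 C=36] open={R2,R3}
Step 5: reserve R4 B 9 -> on_hand[A=57 B=38 C=44] avail[A=49 B=29 C=36] open={R2,R3,R4}
Step 6: reserve R5 B 4 -> on_hand[A=57 B=38 C=44] avail[A=49 B=25 C=36] open={R2,R3,R4,R5}
Step 7: reserve R6 B 9 -> on_hand[A=57 B=38 C=44] avail[A=49 B=16 C=36] open={R2,R3,R4,R5,R6}
Step 8: commit R6 -> on_hand[A=57 B=29 C=44] avail[A=49 B=16 C=36] open={R2,R3,R4,R5}
Step 9: reserve R7 A 8 -> on_hand[A=57 B=29 C=44] avail[A=41 B=16 C=36] open={R2,R3,R4,R5,R7}
Step 10: commit R5 -> on_hand[A=57 B=25 C=44] avail[A=41 B=16 C=36] open={R2,R3,R4,R7}
Step 11: commit R7 -> on_hand[A=49 B=25 C=44] avail[A=41 B=16 C=36] open={R2,R3,R4}
Step 12: cancel R2 -> on_hand[A=49 B=25 C=44] avail[A=49 B=16 C=36] open={R3,R4}
Step 13: commit R3 -> on_hand[A=49 B=25 C=36] avail[A=49 B=16 C=36] open={R4}
Step 14: cancel R4 -> on_hand[A=49 B=25 C=36] avail[A=49 B=25 C=36] open={}
Step 15: reserve R8 B 6 -> on_hand[A=49 B=25 C=36] avail[A=49 B=19 C=36] open={R8}
Step 16: reserve R9 C 8 -> on_hand[A=49 B=25 C=36] avail[A=49 B=19 C=28] open={R8,R9}
Step 17: reserve R10 A 4 -> on_hand[A=49 B=25 C=36] avail[A=45 B=19 C=28] open={R10,R8,R9}
Step 18: reserve R11 C 6 -> on_hand[A=49 B=25 C=36] avail[A=45 B=19 C=22] open={R10,R11,R8,R9}
Step 19: commit R9 -> on_hand[A=49 B=25 C=28] avail[A=45 B=19 C=22] open={R10,R11,R8}
Step 20: reserve R12 A 7 -> on_hand[A=49 B=25 C=28] avail[A=38 B=19 C=22] open={R10,R11,R12,R8}
Step 21: reserve R13 C 8 -> on_hand[A=49 B=25 C=28] avail[A=38 B=19 C=14] open={R10,R11,R12,R13,R8}
Step 22: reserve R14 B 1 -> on_hand[A=49 B=25 C=28] avail[A=38 B=18 C=14] open={R10,R11,R12,R13,R14,R8}
Step 23: cancel R8 -> on_hand[A=49 B=25 C=28] avail[A=38 B=24 C=14] open={R10,R11,R12,R13,R14}
Final available[B] = 24

Answer: 24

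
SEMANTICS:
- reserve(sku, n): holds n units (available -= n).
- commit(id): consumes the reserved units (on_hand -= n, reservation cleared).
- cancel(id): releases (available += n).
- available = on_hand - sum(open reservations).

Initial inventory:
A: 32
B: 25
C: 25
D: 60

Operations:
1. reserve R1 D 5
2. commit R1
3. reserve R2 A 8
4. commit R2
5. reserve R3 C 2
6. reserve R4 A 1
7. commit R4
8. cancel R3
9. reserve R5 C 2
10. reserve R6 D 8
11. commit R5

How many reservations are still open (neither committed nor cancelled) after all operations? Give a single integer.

Step 1: reserve R1 D 5 -> on_hand[A=32 B=25 C=25 D=60] avail[A=32 B=25 C=25 D=55] open={R1}
Step 2: commit R1 -> on_hand[A=32 B=25 C=25 D=55] avail[A=32 B=25 C=25 D=55] open={}
Step 3: reserve R2 A 8 -> on_hand[A=32 B=25 C=25 D=55] avail[A=24 B=25 C=25 D=55] open={R2}
Step 4: commit R2 -> on_hand[A=24 B=25 C=25 D=55] avail[A=24 B=25 C=25 D=55] open={}
Step 5: reserve R3 C 2 -> on_hand[A=24 B=25 C=25 D=55] avail[A=24 B=25 C=23 D=55] open={R3}
Step 6: reserve R4 A 1 -> on_hand[A=24 B=25 C=25 D=55] avail[A=23 B=25 C=23 D=55] open={R3,R4}
Step 7: commit R4 -> on_hand[A=23 B=25 C=25 D=55] avail[A=23 B=25 C=23 D=55] open={R3}
Step 8: cancel R3 -> on_hand[A=23 B=25 C=25 D=55] avail[A=23 B=25 C=25 D=55] open={}
Step 9: reserve R5 C 2 -> on_hand[A=23 B=25 C=25 D=55] avail[A=23 B=25 C=23 D=55] open={R5}
Step 10: reserve R6 D 8 -> on_hand[A=23 B=25 C=25 D=55] avail[A=23 B=25 C=23 D=47] open={R5,R6}
Step 11: commit R5 -> on_hand[A=23 B=25 C=23 D=55] avail[A=23 B=25 C=23 D=47] open={R6}
Open reservations: ['R6'] -> 1

Answer: 1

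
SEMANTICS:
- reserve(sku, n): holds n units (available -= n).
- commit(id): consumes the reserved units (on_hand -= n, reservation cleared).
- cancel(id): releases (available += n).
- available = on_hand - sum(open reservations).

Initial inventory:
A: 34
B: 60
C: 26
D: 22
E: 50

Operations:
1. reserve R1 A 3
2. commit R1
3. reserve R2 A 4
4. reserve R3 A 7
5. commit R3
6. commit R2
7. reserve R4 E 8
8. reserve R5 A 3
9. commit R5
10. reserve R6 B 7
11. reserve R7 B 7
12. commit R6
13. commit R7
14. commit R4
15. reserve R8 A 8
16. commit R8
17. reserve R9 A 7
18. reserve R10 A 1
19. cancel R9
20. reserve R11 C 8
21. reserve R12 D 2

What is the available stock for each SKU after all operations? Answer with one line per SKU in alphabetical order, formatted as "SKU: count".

Step 1: reserve R1 A 3 -> on_hand[A=34 B=60 C=26 D=22 E=50] avail[A=31 B=60 C=26 D=22 E=50] open={R1}
Step 2: commit R1 -> on_hand[A=31 B=60 C=26 D=22 E=50] avail[A=31 B=60 C=26 D=22 E=50] open={}
Step 3: reserve R2 A 4 -> on_hand[A=31 B=60 C=26 D=22 E=50] avail[A=27 B=60 C=26 D=22 E=50] open={R2}
Step 4: reserve R3 A 7 -> on_hand[A=31 B=60 C=26 D=22 E=50] avail[A=20 B=60 C=26 D=22 E=50] open={R2,R3}
Step 5: commit R3 -> on_hand[A=24 B=60 C=26 D=22 E=50] avail[A=20 B=60 C=26 D=22 E=50] open={R2}
Step 6: commit R2 -> on_hand[A=20 B=60 C=26 D=22 E=50] avail[A=20 B=60 C=26 D=22 E=50] open={}
Step 7: reserve R4 E 8 -> on_hand[A=20 B=60 C=26 D=22 E=50] avail[A=20 B=60 C=26 D=22 E=42] open={R4}
Step 8: reserve R5 A 3 -> on_hand[A=20 B=60 C=26 D=22 E=50] avail[A=17 B=60 C=26 D=22 E=42] open={R4,R5}
Step 9: commit R5 -> on_hand[A=17 B=60 C=26 D=22 E=50] avail[A=17 B=60 C=26 D=22 E=42] open={R4}
Step 10: reserve R6 B 7 -> on_hand[A=17 B=60 C=26 D=22 E=50] avail[A=17 B=53 C=26 D=22 E=42] open={R4,R6}
Step 11: reserve R7 B 7 -> on_hand[A=17 B=60 C=26 D=22 E=50] avail[A=17 B=46 C=26 D=22 E=42] open={R4,R6,R7}
Step 12: commit R6 -> on_hand[A=17 B=53 C=26 D=22 E=50] avail[A=17 B=46 C=26 D=22 E=42] open={R4,R7}
Step 13: commit R7 -> on_hand[A=17 B=46 C=26 D=22 E=50] avail[A=17 B=46 C=26 D=22 E=42] open={R4}
Step 14: commit R4 -> on_hand[A=17 B=46 C=26 D=22 E=42] avail[A=17 B=46 C=26 D=22 E=42] open={}
Step 15: reserve R8 A 8 -> on_hand[A=17 B=46 C=26 D=22 E=42] avail[A=9 B=46 C=26 D=22 E=42] open={R8}
Step 16: commit R8 -> on_hand[A=9 B=46 C=26 D=22 E=42] avail[A=9 B=46 C=26 D=22 E=42] open={}
Step 17: reserve R9 A 7 -> on_hand[A=9 B=46 C=26 D=22 E=42] avail[A=2 B=46 C=26 D=22 E=42] open={R9}
Step 18: reserve R10 A 1 -> on_hand[A=9 B=46 C=26 D=22 E=42] avail[A=1 B=46 C=26 D=22 E=42] open={R10,R9}
Step 19: cancel R9 -> on_hand[A=9 B=46 C=26 D=22 E=42] avail[A=8 B=46 C=26 D=22 E=42] open={R10}
Step 20: reserve R11 C 8 -> on_hand[A=9 B=46 C=26 D=22 E=42] avail[A=8 B=46 C=18 D=22 E=42] open={R10,R11}
Step 21: reserve R12 D 2 -> on_hand[A=9 B=46 C=26 D=22 E=42] avail[A=8 B=46 C=18 D=20 E=42] open={R10,R11,R12}

Answer: A: 8
B: 46
C: 18
D: 20
E: 42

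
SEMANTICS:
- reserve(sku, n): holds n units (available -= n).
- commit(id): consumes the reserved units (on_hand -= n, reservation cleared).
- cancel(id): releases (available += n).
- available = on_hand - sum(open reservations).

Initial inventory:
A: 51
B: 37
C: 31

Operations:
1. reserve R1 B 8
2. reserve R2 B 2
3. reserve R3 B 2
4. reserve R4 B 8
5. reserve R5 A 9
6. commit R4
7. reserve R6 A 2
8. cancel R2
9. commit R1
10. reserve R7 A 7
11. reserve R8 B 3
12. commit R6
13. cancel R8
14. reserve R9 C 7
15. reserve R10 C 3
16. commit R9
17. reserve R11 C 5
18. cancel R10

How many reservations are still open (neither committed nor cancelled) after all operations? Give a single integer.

Answer: 4

Derivation:
Step 1: reserve R1 B 8 -> on_hand[A=51 B=37 C=31] avail[A=51 B=29 C=31] open={R1}
Step 2: reserve R2 B 2 -> on_hand[A=51 B=37 C=31] avail[A=51 B=27 C=31] open={R1,R2}
Step 3: reserve R3 B 2 -> on_hand[A=51 B=37 C=31] avail[A=51 B=25 C=31] open={R1,R2,R3}
Step 4: reserve R4 B 8 -> on_hand[A=51 B=37 C=31] avail[A=51 B=17 C=31] open={R1,R2,R3,R4}
Step 5: reserve R5 A 9 -> on_hand[A=51 B=37 C=31] avail[A=42 B=17 C=31] open={R1,R2,R3,R4,R5}
Step 6: commit R4 -> on_hand[A=51 B=29 C=31] avail[A=42 B=17 C=31] open={R1,R2,R3,R5}
Step 7: reserve R6 A 2 -> on_hand[A=51 B=29 C=31] avail[A=40 B=17 C=31] open={R1,R2,R3,R5,R6}
Step 8: cancel R2 -> on_hand[A=51 B=29 C=31] avail[A=40 B=19 C=31] open={R1,R3,R5,R6}
Step 9: commit R1 -> on_hand[A=51 B=21 C=31] avail[A=40 B=19 C=31] open={R3,R5,R6}
Step 10: reserve R7 A 7 -> on_hand[A=51 B=21 C=31] avail[A=33 B=19 C=31] open={R3,R5,R6,R7}
Step 11: reserve R8 B 3 -> on_hand[A=51 B=21 C=31] avail[A=33 B=16 C=31] open={R3,R5,R6,R7,R8}
Step 12: commit R6 -> on_hand[A=49 B=21 C=31] avail[A=33 B=16 C=31] open={R3,R5,R7,R8}
Step 13: cancel R8 -> on_hand[A=49 B=21 C=31] avail[A=33 B=19 C=31] open={R3,R5,R7}
Step 14: reserve R9 C 7 -> on_hand[A=49 B=21 C=31] avail[A=33 B=19 C=24] open={R3,R5,R7,R9}
Step 15: reserve R10 C 3 -> on_hand[A=49 B=21 C=31] avail[A=33 B=19 C=21] open={R10,R3,R5,R7,R9}
Step 16: commit R9 -> on_hand[A=49 B=21 C=24] avail[A=33 B=19 C=21] open={R10,R3,R5,R7}
Step 17: reserve R11 C 5 -> on_hand[A=49 B=21 C=24] avail[A=33 B=19 C=16] open={R10,R11,R3,R5,R7}
Step 18: cancel R10 -> on_hand[A=49 B=21 C=24] avail[A=33 B=19 C=19] open={R11,R3,R5,R7}
Open reservations: ['R11', 'R3', 'R5', 'R7'] -> 4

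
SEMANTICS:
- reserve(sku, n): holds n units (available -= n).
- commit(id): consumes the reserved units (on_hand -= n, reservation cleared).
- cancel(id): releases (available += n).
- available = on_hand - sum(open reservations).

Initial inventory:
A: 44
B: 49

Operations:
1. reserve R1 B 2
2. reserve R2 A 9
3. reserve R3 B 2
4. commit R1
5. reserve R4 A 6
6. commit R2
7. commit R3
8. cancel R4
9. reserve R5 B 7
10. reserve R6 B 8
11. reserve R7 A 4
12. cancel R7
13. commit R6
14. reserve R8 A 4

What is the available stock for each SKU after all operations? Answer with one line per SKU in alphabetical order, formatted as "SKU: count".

Answer: A: 31
B: 30

Derivation:
Step 1: reserve R1 B 2 -> on_hand[A=44 B=49] avail[A=44 B=47] open={R1}
Step 2: reserve R2 A 9 -> on_hand[A=44 B=49] avail[A=35 B=47] open={R1,R2}
Step 3: reserve R3 B 2 -> on_hand[A=44 B=49] avail[A=35 B=45] open={R1,R2,R3}
Step 4: commit R1 -> on_hand[A=44 B=47] avail[A=35 B=45] open={R2,R3}
Step 5: reserve R4 A 6 -> on_hand[A=44 B=47] avail[A=29 B=45] open={R2,R3,R4}
Step 6: commit R2 -> on_hand[A=35 B=47] avail[A=29 B=45] open={R3,R4}
Step 7: commit R3 -> on_hand[A=35 B=45] avail[A=29 B=45] open={R4}
Step 8: cancel R4 -> on_hand[A=35 B=45] avail[A=35 B=45] open={}
Step 9: reserve R5 B 7 -> on_hand[A=35 B=45] avail[A=35 B=38] open={R5}
Step 10: reserve R6 B 8 -> on_hand[A=35 B=45] avail[A=35 B=30] open={R5,R6}
Step 11: reserve R7 A 4 -> on_hand[A=35 B=45] avail[A=31 B=30] open={R5,R6,R7}
Step 12: cancel R7 -> on_hand[A=35 B=45] avail[A=35 B=30] open={R5,R6}
Step 13: commit R6 -> on_hand[A=35 B=37] avail[A=35 B=30] open={R5}
Step 14: reserve R8 A 4 -> on_hand[A=35 B=37] avail[A=31 B=30] open={R5,R8}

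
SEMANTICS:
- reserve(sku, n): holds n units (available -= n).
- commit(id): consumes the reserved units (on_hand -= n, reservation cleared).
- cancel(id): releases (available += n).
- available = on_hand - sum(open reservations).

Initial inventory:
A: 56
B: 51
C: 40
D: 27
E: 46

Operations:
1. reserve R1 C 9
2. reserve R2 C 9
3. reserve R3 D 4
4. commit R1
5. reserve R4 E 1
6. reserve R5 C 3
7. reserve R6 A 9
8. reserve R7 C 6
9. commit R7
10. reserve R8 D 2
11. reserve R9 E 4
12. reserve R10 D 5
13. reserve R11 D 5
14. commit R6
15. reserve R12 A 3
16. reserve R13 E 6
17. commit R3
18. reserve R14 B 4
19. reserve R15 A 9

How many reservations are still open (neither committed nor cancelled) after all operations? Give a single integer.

Answer: 11

Derivation:
Step 1: reserve R1 C 9 -> on_hand[A=56 B=51 C=40 D=27 E=46] avail[A=56 B=51 C=31 D=27 E=46] open={R1}
Step 2: reserve R2 C 9 -> on_hand[A=56 B=51 C=40 D=27 E=46] avail[A=56 B=51 C=22 D=27 E=46] open={R1,R2}
Step 3: reserve R3 D 4 -> on_hand[A=56 B=51 C=40 D=27 E=46] avail[A=56 B=51 C=22 D=23 E=46] open={R1,R2,R3}
Step 4: commit R1 -> on_hand[A=56 B=51 C=31 D=27 E=46] avail[A=56 B=51 C=22 D=23 E=46] open={R2,R3}
Step 5: reserve R4 E 1 -> on_hand[A=56 B=51 C=31 D=27 E=46] avail[A=56 B=51 C=22 D=23 E=45] open={R2,R3,R4}
Step 6: reserve R5 C 3 -> on_hand[A=56 B=51 C=31 D=27 E=46] avail[A=56 B=51 C=19 D=23 E=45] open={R2,R3,R4,R5}
Step 7: reserve R6 A 9 -> on_hand[A=56 B=51 C=31 D=27 E=46] avail[A=47 B=51 C=19 D=23 E=45] open={R2,R3,R4,R5,R6}
Step 8: reserve R7 C 6 -> on_hand[A=56 B=51 C=31 D=27 E=46] avail[A=47 B=51 C=13 D=23 E=45] open={R2,R3,R4,R5,R6,R7}
Step 9: commit R7 -> on_hand[A=56 B=51 C=25 D=27 E=46] avail[A=47 B=51 C=13 D=23 E=45] open={R2,R3,R4,R5,R6}
Step 10: reserve R8 D 2 -> on_hand[A=56 B=51 C=25 D=27 E=46] avail[A=47 B=51 C=13 D=21 E=45] open={R2,R3,R4,R5,R6,R8}
Step 11: reserve R9 E 4 -> on_hand[A=56 B=51 C=25 D=27 E=46] avail[A=47 B=51 C=13 D=21 E=41] open={R2,R3,R4,R5,R6,R8,R9}
Step 12: reserve R10 D 5 -> on_hand[A=56 B=51 C=25 D=27 E=46] avail[A=47 B=51 C=13 D=16 E=41] open={R10,R2,R3,R4,R5,R6,R8,R9}
Step 13: reserve R11 D 5 -> on_hand[A=56 B=51 C=25 D=27 E=46] avail[A=47 B=51 C=13 D=11 E=41] open={R10,R11,R2,R3,R4,R5,R6,R8,R9}
Step 14: commit R6 -> on_hand[A=47 B=51 C=25 D=27 E=46] avail[A=47 B=51 C=13 D=11 E=41] open={R10,R11,R2,R3,R4,R5,R8,R9}
Step 15: reserve R12 A 3 -> on_hand[A=47 B=51 C=25 D=27 E=46] avail[A=44 B=51 C=13 D=11 E=41] open={R10,R11,R12,R2,R3,R4,R5,R8,R9}
Step 16: reserve R13 E 6 -> on_hand[A=47 B=51 C=25 D=27 E=46] avail[A=44 B=51 C=13 D=11 E=35] open={R10,R11,R12,R13,R2,R3,R4,R5,R8,R9}
Step 17: commit R3 -> on_hand[A=47 B=51 C=25 D=23 E=46] avail[A=44 B=51 C=13 D=11 E=35] open={R10,R11,R12,R13,R2,R4,R5,R8,R9}
Step 18: reserve R14 B 4 -> on_hand[A=47 B=51 C=25 D=23 E=46] avail[A=44 B=47 C=13 D=11 E=35] open={R10,R11,R12,R13,R14,R2,R4,R5,R8,R9}
Step 19: reserve R15 A 9 -> on_hand[A=47 B=51 C=25 D=23 E=46] avail[A=35 B=47 C=13 D=11 E=35] open={R10,R11,R12,R13,R14,R15,R2,R4,R5,R8,R9}
Open reservations: ['R10', 'R11', 'R12', 'R13', 'R14', 'R15', 'R2', 'R4', 'R5', 'R8', 'R9'] -> 11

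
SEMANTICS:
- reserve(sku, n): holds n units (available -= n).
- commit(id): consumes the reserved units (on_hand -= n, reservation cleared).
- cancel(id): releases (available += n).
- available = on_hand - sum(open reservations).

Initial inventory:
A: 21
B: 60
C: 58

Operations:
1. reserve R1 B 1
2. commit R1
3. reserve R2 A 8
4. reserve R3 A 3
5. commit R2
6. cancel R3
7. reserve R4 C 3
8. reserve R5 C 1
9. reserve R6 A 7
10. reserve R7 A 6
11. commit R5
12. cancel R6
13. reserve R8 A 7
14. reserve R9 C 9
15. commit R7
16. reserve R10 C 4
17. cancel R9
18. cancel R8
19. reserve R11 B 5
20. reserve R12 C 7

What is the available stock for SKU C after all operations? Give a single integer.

Step 1: reserve R1 B 1 -> on_hand[A=21 B=60 C=58] avail[A=21 B=59 C=58] open={R1}
Step 2: commit R1 -> on_hand[A=21 B=59 C=58] avail[A=21 B=59 C=58] open={}
Step 3: reserve R2 A 8 -> on_hand[A=21 B=59 C=58] avail[A=13 B=59 C=58] open={R2}
Step 4: reserve R3 A 3 -> on_hand[A=21 B=59 C=58] avail[A=10 B=59 C=58] open={R2,R3}
Step 5: commit R2 -> on_hand[A=13 B=59 C=58] avail[A=10 B=59 C=58] open={R3}
Step 6: cancel R3 -> on_hand[A=13 B=59 C=58] avail[A=13 B=59 C=58] open={}
Step 7: reserve R4 C 3 -> on_hand[A=13 B=59 C=58] avail[A=13 B=59 C=55] open={R4}
Step 8: reserve R5 C 1 -> on_hand[A=13 B=59 C=58] avail[A=13 B=59 C=54] open={R4,R5}
Step 9: reserve R6 A 7 -> on_hand[A=13 B=59 C=58] avail[A=6 B=59 C=54] open={R4,R5,R6}
Step 10: reserve R7 A 6 -> on_hand[A=13 B=59 C=58] avail[A=0 B=59 C=54] open={R4,R5,R6,R7}
Step 11: commit R5 -> on_hand[A=13 B=59 C=57] avail[A=0 B=59 C=54] open={R4,R6,R7}
Step 12: cancel R6 -> on_hand[A=13 B=59 C=57] avail[A=7 B=59 C=54] open={R4,R7}
Step 13: reserve R8 A 7 -> on_hand[A=13 B=59 C=57] avail[A=0 B=59 C=54] open={R4,R7,R8}
Step 14: reserve R9 C 9 -> on_hand[A=13 B=59 C=57] avail[A=0 B=59 C=45] open={R4,R7,R8,R9}
Step 15: commit R7 -> on_hand[A=7 B=59 C=57] avail[A=0 B=59 C=45] open={R4,R8,R9}
Step 16: reserve R10 C 4 -> on_hand[A=7 B=59 C=57] avail[A=0 B=59 C=41] open={R10,R4,R8,R9}
Step 17: cancel R9 -> on_hand[A=7 B=59 C=57] avail[A=0 B=59 C=50] open={R10,R4,R8}
Step 18: cancel R8 -> on_hand[A=7 B=59 C=57] avail[A=7 B=59 C=50] open={R10,R4}
Step 19: reserve R11 B 5 -> on_hand[A=7 B=59 C=57] avail[A=7 B=54 C=50] open={R10,R11,R4}
Step 20: reserve R12 C 7 -> on_hand[A=7 B=59 C=57] avail[A=7 B=54 C=43] open={R10,R11,R12,R4}
Final available[C] = 43

Answer: 43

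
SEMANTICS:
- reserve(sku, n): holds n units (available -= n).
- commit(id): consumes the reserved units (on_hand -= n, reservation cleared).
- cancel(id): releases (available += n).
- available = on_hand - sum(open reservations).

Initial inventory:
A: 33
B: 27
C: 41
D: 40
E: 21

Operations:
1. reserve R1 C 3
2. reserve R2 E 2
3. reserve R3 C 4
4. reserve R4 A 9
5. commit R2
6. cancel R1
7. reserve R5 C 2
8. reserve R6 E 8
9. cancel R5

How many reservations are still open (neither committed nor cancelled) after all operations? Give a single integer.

Answer: 3

Derivation:
Step 1: reserve R1 C 3 -> on_hand[A=33 B=27 C=41 D=40 E=21] avail[A=33 B=27 C=38 D=40 E=21] open={R1}
Step 2: reserve R2 E 2 -> on_hand[A=33 B=27 C=41 D=40 E=21] avail[A=33 B=27 C=38 D=40 E=19] open={R1,R2}
Step 3: reserve R3 C 4 -> on_hand[A=33 B=27 C=41 D=40 E=21] avail[A=33 B=27 C=34 D=40 E=19] open={R1,R2,R3}
Step 4: reserve R4 A 9 -> on_hand[A=33 B=27 C=41 D=40 E=21] avail[A=24 B=27 C=34 D=40 E=19] open={R1,R2,R3,R4}
Step 5: commit R2 -> on_hand[A=33 B=27 C=41 D=40 E=19] avail[A=24 B=27 C=34 D=40 E=19] open={R1,R3,R4}
Step 6: cancel R1 -> on_hand[A=33 B=27 C=41 D=40 E=19] avail[A=24 B=27 C=37 D=40 E=19] open={R3,R4}
Step 7: reserve R5 C 2 -> on_hand[A=33 B=27 C=41 D=40 E=19] avail[A=24 B=27 C=35 D=40 E=19] open={R3,R4,R5}
Step 8: reserve R6 E 8 -> on_hand[A=33 B=27 C=41 D=40 E=19] avail[A=24 B=27 C=35 D=40 E=11] open={R3,R4,R5,R6}
Step 9: cancel R5 -> on_hand[A=33 B=27 C=41 D=40 E=19] avail[A=24 B=27 C=37 D=40 E=11] open={R3,R4,R6}
Open reservations: ['R3', 'R4', 'R6'] -> 3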